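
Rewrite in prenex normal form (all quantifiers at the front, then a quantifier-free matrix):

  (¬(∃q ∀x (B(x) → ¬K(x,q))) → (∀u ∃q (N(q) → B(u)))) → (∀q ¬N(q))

First replace A → B with ¬A ∨ B.
  ¬(¬¬(∃q ∀x (¬B(x) ∨ ¬K(x,q))) ∨ (∀u ∃q (¬N(q) ∨ B(u)))) ∨ (∀q ¬N(q))
Push ¬ through the quantifiers and connectives to reach negation normal form:
  (∀q ∃x (B(x) ∧ K(x,q))) ∧ (∃u ∀q (N(q) ∧ ¬B(u))) ∨ (∀q ¬N(q))
Give each quantifier a distinct variable: q↦w, q↦v1.
  (∀q ∃x (B(x) ∧ K(x,q))) ∧ (∃u ∀w (N(w) ∧ ¬B(u))) ∨ (∀v1 ¬N(v1))
Extract every quantifier outward, since the variables are now distinct and don't occur free across branches:
  ∀q ∃x ∃u ∀w ∀v1 (B(x) ∧ K(x,q) ∧ N(w) ∧ ¬B(u) ∨ ¬N(v1))

∀q ∃x ∃u ∀w ∀v1 (B(x) ∧ K(x,q) ∧ N(w) ∧ ¬B(u) ∨ ¬N(v1))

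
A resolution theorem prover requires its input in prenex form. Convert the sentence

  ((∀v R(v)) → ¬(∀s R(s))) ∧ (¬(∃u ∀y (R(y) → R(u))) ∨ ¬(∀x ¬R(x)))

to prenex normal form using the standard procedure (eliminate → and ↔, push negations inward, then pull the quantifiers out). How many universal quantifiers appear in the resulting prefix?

First replace A → B with ¬A ∨ B.
  (¬(∀v R(v)) ∨ ¬(∀s R(s))) ∧ (¬(∃u ∀y (¬R(y) ∨ R(u))) ∨ ¬(∀x ¬R(x)))
Move each ¬ inward, flipping quantifiers it crosses:
  ((∃v ¬R(v)) ∨ (∃s ¬R(s))) ∧ ((∀u ∃y (R(y) ∧ ¬R(u))) ∨ (∃x R(x)))
Finally move all quantifiers to the prefix:
  ∃v ∃s ∀u ∃y ∃x ((¬R(v) ∨ ¬R(s)) ∧ (R(y) ∧ ¬R(u) ∨ R(x)))
The prefix is ∃v ∃s ∀u ∃y ∃x: 1 universal, 4 existential.

1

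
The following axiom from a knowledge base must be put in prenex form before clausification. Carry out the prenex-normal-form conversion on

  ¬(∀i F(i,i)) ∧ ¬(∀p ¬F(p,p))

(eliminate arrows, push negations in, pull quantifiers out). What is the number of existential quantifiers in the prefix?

Drive negations inward (¬∀x A ≡ ∃x ¬A, ¬∃x A ≡ ∀x ¬A, De Morgan for ∧/∨):
  (∃i ¬F(i,i)) ∧ (∃p F(p,p))
Pull the quantifiers to the front (each side's bound variable is not free in the other side):
  ∃i ∃p (¬F(i,i) ∧ F(p,p))
The prefix is ∃i ∃p: 0 universal, 2 existential.

2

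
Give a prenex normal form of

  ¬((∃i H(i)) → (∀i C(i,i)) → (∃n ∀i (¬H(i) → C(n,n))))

Rewrite implications/biconditionals: A → B as ¬A ∨ B.
  ¬(¬(∃i H(i)) ∨ ¬(∀i C(i,i)) ∨ (∃n ∀i (¬¬H(i) ∨ C(n,n))))
Drive negations inward (¬∀x A ≡ ∃x ¬A, ¬∃x A ≡ ∀x ¬A, De Morgan for ∧/∨):
  (∃i H(i)) ∧ (∀i C(i,i)) ∧ (∀n ∃i (¬H(i) ∧ ¬C(n,n)))
Standardize variables apart so no two quantifiers bind the same name: i↦r, i↦y.
  (∃i H(i)) ∧ (∀r C(r,r)) ∧ (∀n ∃y (¬H(y) ∧ ¬C(n,n)))
Extract every quantifier outward, since the variables are now distinct and don't occur free across branches:
  ∃i ∀r ∀n ∃y (H(i) ∧ C(r,r) ∧ ¬H(y) ∧ ¬C(n,n))

∃i ∀r ∀n ∃y (H(i) ∧ C(r,r) ∧ ¬H(y) ∧ ¬C(n,n))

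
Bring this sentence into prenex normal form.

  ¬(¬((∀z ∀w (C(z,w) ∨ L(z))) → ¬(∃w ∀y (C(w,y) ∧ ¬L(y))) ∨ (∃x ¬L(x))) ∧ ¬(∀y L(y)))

∃z ∃w ∀s ∃y ∃x ∀r (¬C(z,w) ∧ ¬L(z) ∨ ¬C(s,y) ∨ L(y) ∨ ¬L(x) ∨ L(r))

Eliminate → and ↔ using ¬ and ∨.
  ¬(¬(¬(∀z ∀w (C(z,w) ∨ L(z))) ∨ ¬(∃w ∀y (C(w,y) ∧ ¬L(y))) ∨ (∃x ¬L(x))) ∧ ¬(∀y L(y)))
Push ¬ through the quantifiers and connectives to reach negation normal form:
  (∃z ∃w (¬C(z,w) ∧ ¬L(z))) ∨ (∀w ∃y (¬C(w,y) ∨ L(y))) ∨ (∃x ¬L(x)) ∨ (∀y L(y))
Standardize variables apart so no two quantifiers bind the same name: w↦s, y↦r.
  (∃z ∃w (¬C(z,w) ∧ ¬L(z))) ∨ (∀s ∃y (¬C(s,y) ∨ L(y))) ∨ (∃x ¬L(x)) ∨ (∀r L(r))
Finally move all quantifiers to the prefix:
  ∃z ∃w ∀s ∃y ∃x ∀r (¬C(z,w) ∧ ¬L(z) ∨ ¬C(s,y) ∨ L(y) ∨ ¬L(x) ∨ L(r))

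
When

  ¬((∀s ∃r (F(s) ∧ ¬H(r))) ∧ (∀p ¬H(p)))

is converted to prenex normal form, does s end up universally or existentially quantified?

Move each ¬ inward, flipping quantifiers it crosses:
  (∃s ∀r (¬F(s) ∨ H(r))) ∨ (∃p H(p))
Extract every quantifier outward, since the variables are now distinct and don't occur free across branches:
  ∃s ∀r ∃p (¬F(s) ∨ H(r) ∨ H(p))
The quantifier ∀s sits under an odd number of negations, so it flips to ∃s.

existential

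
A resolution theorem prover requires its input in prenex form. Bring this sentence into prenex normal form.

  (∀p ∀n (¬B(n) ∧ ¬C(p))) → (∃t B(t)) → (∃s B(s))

∃p ∃n ∀t ∃s (B(n) ∨ C(p) ∨ ¬B(t) ∨ B(s))

Eliminate → and ↔ using ¬ and ∨.
  ¬(∀p ∀n (¬B(n) ∧ ¬C(p))) ∨ ¬(∃t B(t)) ∨ (∃s B(s))
Push ¬ through the quantifiers and connectives to reach negation normal form:
  (∃p ∃n (B(n) ∨ C(p))) ∨ (∀t ¬B(t)) ∨ (∃s B(s))
All bound variables are already distinct, so no renaming is needed.
Extract every quantifier outward, since the variables are now distinct and don't occur free across branches:
  ∃p ∃n ∀t ∃s (B(n) ∨ C(p) ∨ ¬B(t) ∨ B(s))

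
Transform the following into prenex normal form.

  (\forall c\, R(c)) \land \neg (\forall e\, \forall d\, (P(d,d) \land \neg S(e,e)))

\forall c\, \exists e\, \exists d\, (R(c) \land (\neg P(d,d) \lor S(e,e)))

Push ¬ through the quantifiers and connectives to reach negation normal form:
  (\forall c\, R(c)) \land (\exists e\, \exists d\, (\neg P(d,d) \lor S(e,e)))
All bound variables are already distinct, so no renaming is needed.
Finally move all quantifiers to the prefix:
  \forall c\, \exists e\, \exists d\, (R(c) \land (\neg P(d,d) \lor S(e,e)))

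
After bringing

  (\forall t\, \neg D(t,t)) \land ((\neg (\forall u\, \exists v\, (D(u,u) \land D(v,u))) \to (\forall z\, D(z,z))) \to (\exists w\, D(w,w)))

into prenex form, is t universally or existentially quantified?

Rewrite implications/biconditionals: A → B as ¬A ∨ B.
  (\forall t\, \neg D(t,t)) \land (\neg (\neg \neg (\forall u\, \exists v\, (D(u,u) \land D(v,u))) \lor (\forall z\, D(z,z))) \lor (\exists w\, D(w,w)))
Move each ¬ inward, flipping quantifiers it crosses:
  (\forall t\, \neg D(t,t)) \land ((\exists u\, \forall v\, (\neg D(u,u) \lor \neg D(v,u))) \land (\exists z\, \neg D(z,z)) \lor (\exists w\, D(w,w)))
All bound variables are already distinct, so no renaming is needed.
Extract every quantifier outward, since the variables are now distinct and don't occur free across branches:
  \forall t\, \exists u\, \forall v\, \exists z\, \exists w\, (\neg D(t,t) \land ((\neg D(u,u) \lor \neg D(v,u)) \land \neg D(z,z) \lor D(w,w)))
The quantifier \forall t sits under an even number of negations (counting the antecedent side of each →), so it remains universal.

universal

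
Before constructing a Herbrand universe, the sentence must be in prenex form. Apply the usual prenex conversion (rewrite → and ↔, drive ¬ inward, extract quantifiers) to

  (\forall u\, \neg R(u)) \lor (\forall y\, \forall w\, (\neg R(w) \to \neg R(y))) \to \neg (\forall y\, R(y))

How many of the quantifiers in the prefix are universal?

Eliminate → and ↔ using ¬ and ∨.
  \neg ((\forall u\, \neg R(u)) \lor (\forall y\, \forall w\, (\neg \neg R(w) \lor \neg R(y)))) \lor \neg (\forall y\, R(y))
Drive negations inward (¬∀x A ≡ ∃x ¬A, ¬∃x A ≡ ∀x ¬A, De Morgan for ∧/∨):
  (\exists u\, R(u)) \land (\exists y\, \exists w\, (\neg R(w) \land R(y))) \lor (\exists y\, \neg R(y))
Standardize variables apart so no two quantifiers bind the same name: y↦q.
  (\exists u\, R(u)) \land (\exists y\, \exists w\, (\neg R(w) \land R(y))) \lor (\exists q\, \neg R(q))
Extract every quantifier outward, since the variables are now distinct and don't occur free across branches:
  \exists u\, \exists y\, \exists w\, \exists q\, (R(u) \land \neg R(w) \land R(y) \lor \neg R(q))
The prefix is \exists u \exists y \exists w \exists q: 0 universal, 4 existential.

0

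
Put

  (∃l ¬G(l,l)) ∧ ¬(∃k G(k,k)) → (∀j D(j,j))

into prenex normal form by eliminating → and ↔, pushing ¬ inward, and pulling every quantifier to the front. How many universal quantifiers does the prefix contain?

2

Rewrite implications/biconditionals: A → B as ¬A ∨ B.
  ¬((∃l ¬G(l,l)) ∧ ¬(∃k G(k,k))) ∨ (∀j D(j,j))
Push ¬ through the quantifiers and connectives to reach negation normal form:
  (∀l G(l,l)) ∨ (∃k G(k,k)) ∨ (∀j D(j,j))
Pull the quantifiers to the front (each side's bound variable is not free in the other side):
  ∀l ∃k ∀j (G(l,l) ∨ G(k,k) ∨ D(j,j))
The prefix is ∀l ∃k ∀j: 2 universal, 1 existential.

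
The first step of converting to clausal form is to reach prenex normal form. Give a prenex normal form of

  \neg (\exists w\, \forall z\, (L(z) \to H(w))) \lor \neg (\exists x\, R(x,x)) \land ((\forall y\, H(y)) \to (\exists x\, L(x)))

Rewrite implications/biconditionals: A → B as ¬A ∨ B.
  \neg (\exists w\, \forall z\, (\neg L(z) \lor H(w))) \lor \neg (\exists x\, R(x,x)) \land (\neg (\forall y\, H(y)) \lor (\exists x\, L(x)))
Drive negations inward (¬∀x A ≡ ∃x ¬A, ¬∃x A ≡ ∀x ¬A, De Morgan for ∧/∨):
  (\forall w\, \exists z\, (L(z) \land \neg H(w))) \lor (\forall x\, \neg R(x,x)) \land ((\exists y\, \neg H(y)) \lor (\exists x\, L(x)))
Rename bound variables to avoid capture: x↦s.
  (\forall w\, \exists z\, (L(z) \land \neg H(w))) \lor (\forall x\, \neg R(x,x)) \land ((\exists y\, \neg H(y)) \lor (\exists s\, L(s)))
Extract every quantifier outward, since the variables are now distinct and don't occur free across branches:
  \forall w\, \exists z\, \forall x\, \exists y\, \exists s\, (L(z) \land \neg H(w) \lor \neg R(x,x) \land (\neg H(y) \lor L(s)))

\forall w\, \exists z\, \forall x\, \exists y\, \exists s\, (L(z) \land \neg H(w) \lor \neg R(x,x) \land (\neg H(y) \lor L(s)))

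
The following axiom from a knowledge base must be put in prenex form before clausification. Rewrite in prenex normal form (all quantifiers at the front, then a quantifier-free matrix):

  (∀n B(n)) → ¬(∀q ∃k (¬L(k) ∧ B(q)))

Rewrite implications/biconditionals: A → B as ¬A ∨ B.
  ¬(∀n B(n)) ∨ ¬(∀q ∃k (¬L(k) ∧ B(q)))
Drive negations inward (¬∀x A ≡ ∃x ¬A, ¬∃x A ≡ ∀x ¬A, De Morgan for ∧/∨):
  (∃n ¬B(n)) ∨ (∃q ∀k (L(k) ∨ ¬B(q)))
All bound variables are already distinct, so no renaming is needed.
Pull the quantifiers to the front (each side's bound variable is not free in the other side):
  ∃n ∃q ∀k (¬B(n) ∨ L(k) ∨ ¬B(q))

∃n ∃q ∀k (¬B(n) ∨ L(k) ∨ ¬B(q))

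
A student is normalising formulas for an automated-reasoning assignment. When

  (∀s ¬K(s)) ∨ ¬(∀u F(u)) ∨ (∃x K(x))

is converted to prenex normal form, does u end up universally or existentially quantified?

existential

Push ¬ through the quantifiers and connectives to reach negation normal form:
  (∀s ¬K(s)) ∨ (∃u ¬F(u)) ∨ (∃x K(x))
All bound variables are already distinct, so no renaming is needed.
Extract every quantifier outward, since the variables are now distinct and don't occur free across branches:
  ∀s ∃u ∃x (¬K(s) ∨ ¬F(u) ∨ K(x))
The quantifier ∀u sits under an odd number of negations, so it flips to ∃u.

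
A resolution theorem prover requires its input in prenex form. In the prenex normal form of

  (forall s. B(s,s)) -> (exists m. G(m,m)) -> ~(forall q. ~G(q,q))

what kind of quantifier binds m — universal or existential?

Eliminate → and ↔ using ¬ and ∨.
  ~(forall s. B(s,s)) | ~(exists m. G(m,m)) | ~(forall q. ~G(q,q))
Push ¬ through the quantifiers and connectives to reach negation normal form:
  (exists s. ~B(s,s)) | (forall m. ~G(m,m)) | (exists q. G(q,q))
Finally move all quantifiers to the prefix:
  exists s. forall m. exists q. (~B(s,s) | ~G(m,m) | G(q,q))
The quantifier exists m sits under an odd number of negations (counting the antecedent side of each →), so it flips to forall m.

universal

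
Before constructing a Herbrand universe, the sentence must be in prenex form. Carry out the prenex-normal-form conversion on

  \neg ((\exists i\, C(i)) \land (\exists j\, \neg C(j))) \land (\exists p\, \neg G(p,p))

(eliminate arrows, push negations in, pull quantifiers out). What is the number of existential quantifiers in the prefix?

Drive negations inward (¬∀x A ≡ ∃x ¬A, ¬∃x A ≡ ∀x ¬A, De Morgan for ∧/∨):
  ((\forall i\, \neg C(i)) \lor (\forall j\, C(j))) \land (\exists p\, \neg G(p,p))
All bound variables are already distinct, so no renaming is needed.
Pull the quantifiers to the front (each side's bound variable is not free in the other side):
  \forall i\, \forall j\, \exists p\, ((\neg C(i) \lor C(j)) \land \neg G(p,p))
The prefix is \forall i \forall j \exists p: 2 universal, 1 existential.

1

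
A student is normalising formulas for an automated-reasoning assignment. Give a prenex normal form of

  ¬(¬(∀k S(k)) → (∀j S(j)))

Rewrite implications/biconditionals: A → B as ¬A ∨ B.
  ¬(¬¬(∀k S(k)) ∨ (∀j S(j)))
Move each ¬ inward, flipping quantifiers it crosses:
  (∃k ¬S(k)) ∧ (∃j ¬S(j))
All bound variables are already distinct, so no renaming is needed.
Finally move all quantifiers to the prefix:
  ∃k ∃j (¬S(k) ∧ ¬S(j))

∃k ∃j (¬S(k) ∧ ¬S(j))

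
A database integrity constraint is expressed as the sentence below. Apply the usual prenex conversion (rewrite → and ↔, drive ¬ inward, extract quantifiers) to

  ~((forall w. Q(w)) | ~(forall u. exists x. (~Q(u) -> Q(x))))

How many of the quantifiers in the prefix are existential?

2

Rewrite implications/biconditionals: A → B as ¬A ∨ B.
  ~((forall w. Q(w)) | ~(forall u. exists x. (~~Q(u) | Q(x))))
Push ¬ through the quantifiers and connectives to reach negation normal form:
  (exists w. ~Q(w)) & (forall u. exists x. (Q(u) | Q(x)))
Extract every quantifier outward, since the variables are now distinct and don't occur free across branches:
  exists w. forall u. exists x. (~Q(w) & (Q(u) | Q(x)))
The prefix is exists w forall u exists x: 1 universal, 2 existential.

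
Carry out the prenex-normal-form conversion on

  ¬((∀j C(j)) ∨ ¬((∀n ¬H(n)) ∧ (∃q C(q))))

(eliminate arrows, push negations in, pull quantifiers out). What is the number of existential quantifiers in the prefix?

2

Push ¬ through the quantifiers and connectives to reach negation normal form:
  (∃j ¬C(j)) ∧ (∀n ¬H(n)) ∧ (∃q C(q))
All bound variables are already distinct, so no renaming is needed.
Finally move all quantifiers to the prefix:
  ∃j ∀n ∃q (¬C(j) ∧ ¬H(n) ∧ C(q))
The prefix is ∃j ∀n ∃q: 1 universal, 2 existential.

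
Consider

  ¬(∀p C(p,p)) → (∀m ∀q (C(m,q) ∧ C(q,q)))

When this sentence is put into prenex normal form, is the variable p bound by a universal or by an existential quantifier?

Rewrite implications/biconditionals: A → B as ¬A ∨ B.
  ¬¬(∀p C(p,p)) ∨ (∀m ∀q (C(m,q) ∧ C(q,q)))
Push ¬ through the quantifiers and connectives to reach negation normal form:
  (∀p C(p,p)) ∨ (∀m ∀q (C(m,q) ∧ C(q,q)))
All bound variables are already distinct, so no renaming is needed.
Extract every quantifier outward, since the variables are now distinct and don't occur free across branches:
  ∀p ∀m ∀q (C(p,p) ∨ C(m,q) ∧ C(q,q))
The quantifier ∀p sits under an even number of negations (counting the antecedent side of each →), so it remains universal.

universal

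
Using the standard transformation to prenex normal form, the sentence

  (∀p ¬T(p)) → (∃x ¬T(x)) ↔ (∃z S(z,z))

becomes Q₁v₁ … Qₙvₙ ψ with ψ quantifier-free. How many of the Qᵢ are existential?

First replace A → B with ¬A ∨ B; A ↔ B as (¬A ∨ B) ∧ (¬B ∨ A).
  (¬(¬(∀p ¬T(p)) ∨ (∃x ¬T(x))) ∨ (∃z S(z,z))) ∧ (¬(∃z S(z,z)) ∨ ¬(∀p ¬T(p)) ∨ (∃x ¬T(x)))
Move each ¬ inward, flipping quantifiers it crosses:
  ((∀p ¬T(p)) ∧ (∀x T(x)) ∨ (∃z S(z,z))) ∧ ((∀z ¬S(z,z)) ∨ (∃p T(p)) ∨ (∃x ¬T(x)))
Give each quantifier a distinct variable: z↦v, p↦y1, x↦x1.
  ((∀p ¬T(p)) ∧ (∀x T(x)) ∨ (∃z S(z,z))) ∧ ((∀v ¬S(v,v)) ∨ (∃y1 T(y1)) ∨ (∃x1 ¬T(x1)))
Finally move all quantifiers to the prefix:
  ∀p ∀x ∃z ∀v ∃y1 ∃x1 ((¬T(p) ∧ T(x) ∨ S(z,z)) ∧ (¬S(v,v) ∨ T(y1) ∨ ¬T(x1)))
The prefix is ∀p ∀x ∃z ∀v ∃y1 ∃x1: 3 universal, 3 existential.

3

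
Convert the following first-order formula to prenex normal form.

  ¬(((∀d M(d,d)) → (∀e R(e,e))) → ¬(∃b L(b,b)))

Rewrite implications/biconditionals: A → B as ¬A ∨ B.
  ¬(¬(¬(∀d M(d,d)) ∨ (∀e R(e,e))) ∨ ¬(∃b L(b,b)))
Drive negations inward (¬∀x A ≡ ∃x ¬A, ¬∃x A ≡ ∀x ¬A, De Morgan for ∧/∨):
  ((∃d ¬M(d,d)) ∨ (∀e R(e,e))) ∧ (∃b L(b,b))
Finally move all quantifiers to the prefix:
  ∃d ∀e ∃b ((¬M(d,d) ∨ R(e,e)) ∧ L(b,b))

∃d ∀e ∃b ((¬M(d,d) ∨ R(e,e)) ∧ L(b,b))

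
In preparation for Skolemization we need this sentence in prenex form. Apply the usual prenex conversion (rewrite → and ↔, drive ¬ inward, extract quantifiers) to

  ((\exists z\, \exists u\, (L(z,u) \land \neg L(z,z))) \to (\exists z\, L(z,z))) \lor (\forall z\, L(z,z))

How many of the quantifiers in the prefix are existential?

1

Eliminate → and ↔ using ¬ and ∨.
  \neg (\exists z\, \exists u\, (L(z,u) \land \neg L(z,z))) \lor (\exists z\, L(z,z)) \lor (\forall z\, L(z,z))
Push ¬ through the quantifiers and connectives to reach negation normal form:
  (\forall z\, \forall u\, (\neg L(z,u) \lor L(z,z))) \lor (\exists z\, L(z,z)) \lor (\forall z\, L(z,z))
Standardize variables apart so no two quantifiers bind the same name: z↦s, z↦v.
  (\forall z\, \forall u\, (\neg L(z,u) \lor L(z,z))) \lor (\exists s\, L(s,s)) \lor (\forall v\, L(v,v))
Pull the quantifiers to the front (each side's bound variable is not free in the other side):
  \forall z\, \forall u\, \exists s\, \forall v\, (\neg L(z,u) \lor L(z,z) \lor L(s,s) \lor L(v,v))
The prefix is \forall z \forall u \exists s \forall v: 3 universal, 1 existential.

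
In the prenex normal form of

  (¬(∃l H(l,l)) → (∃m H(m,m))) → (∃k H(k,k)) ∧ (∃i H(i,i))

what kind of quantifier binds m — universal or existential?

Rewrite implications/biconditionals: A → B as ¬A ∨ B.
  ¬(¬¬(∃l H(l,l)) ∨ (∃m H(m,m))) ∨ (∃k H(k,k)) ∧ (∃i H(i,i))
Push ¬ through the quantifiers and connectives to reach negation normal form:
  (∀l ¬H(l,l)) ∧ (∀m ¬H(m,m)) ∨ (∃k H(k,k)) ∧ (∃i H(i,i))
Pull the quantifiers to the front (each side's bound variable is not free in the other side):
  ∀l ∀m ∃k ∃i (¬H(l,l) ∧ ¬H(m,m) ∨ H(k,k) ∧ H(i,i))
The quantifier ∃m sits under an odd number of negations (counting the antecedent side of each →), so it flips to ∀m.

universal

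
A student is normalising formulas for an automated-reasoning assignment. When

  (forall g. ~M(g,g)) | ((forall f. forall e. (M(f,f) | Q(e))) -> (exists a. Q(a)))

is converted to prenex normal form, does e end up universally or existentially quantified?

existential

Rewrite implications/biconditionals: A → B as ¬A ∨ B.
  (forall g. ~M(g,g)) | ~(forall f. forall e. (M(f,f) | Q(e))) | (exists a. Q(a))
Drive negations inward (¬∀x A ≡ ∃x ¬A, ¬∃x A ≡ ∀x ¬A, De Morgan for ∧/∨):
  (forall g. ~M(g,g)) | (exists f. exists e. (~M(f,f) & ~Q(e))) | (exists a. Q(a))
All bound variables are already distinct, so no renaming is needed.
Extract every quantifier outward, since the variables are now distinct and don't occur free across branches:
  forall g. exists f. exists e. exists a. (~M(g,g) | ~M(f,f) & ~Q(e) | Q(a))
The quantifier forall e sits under an odd number of negations (counting the antecedent side of each →), so it flips to exists e.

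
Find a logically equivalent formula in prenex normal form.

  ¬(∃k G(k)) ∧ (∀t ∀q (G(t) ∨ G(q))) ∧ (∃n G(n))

Move each ¬ inward, flipping quantifiers it crosses:
  (∀k ¬G(k)) ∧ (∀t ∀q (G(t) ∨ G(q))) ∧ (∃n G(n))
All bound variables are already distinct, so no renaming is needed.
Finally move all quantifiers to the prefix:
  ∀k ∀t ∀q ∃n (¬G(k) ∧ (G(t) ∨ G(q)) ∧ G(n))

∀k ∀t ∀q ∃n (¬G(k) ∧ (G(t) ∨ G(q)) ∧ G(n))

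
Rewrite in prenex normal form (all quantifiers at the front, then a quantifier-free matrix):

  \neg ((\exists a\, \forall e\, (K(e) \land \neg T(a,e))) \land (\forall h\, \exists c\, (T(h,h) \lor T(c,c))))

Drive negations inward (¬∀x A ≡ ∃x ¬A, ¬∃x A ≡ ∀x ¬A, De Morgan for ∧/∨):
  (\forall a\, \exists e\, (\neg K(e) \lor T(a,e))) \lor (\exists h\, \forall c\, (\neg T(h,h) \land \neg T(c,c)))
All bound variables are already distinct, so no renaming is needed.
Pull the quantifiers to the front (each side's bound variable is not free in the other side):
  \forall a\, \exists e\, \exists h\, \forall c\, (\neg K(e) \lor T(a,e) \lor \neg T(h,h) \land \neg T(c,c))

\forall a\, \exists e\, \exists h\, \forall c\, (\neg K(e) \lor T(a,e) \lor \neg T(h,h) \land \neg T(c,c))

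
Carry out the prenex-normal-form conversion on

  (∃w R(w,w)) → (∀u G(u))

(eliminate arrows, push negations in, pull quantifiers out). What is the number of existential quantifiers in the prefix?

Eliminate → and ↔ using ¬ and ∨.
  ¬(∃w R(w,w)) ∨ (∀u G(u))
Push ¬ through the quantifiers and connectives to reach negation normal form:
  (∀w ¬R(w,w)) ∨ (∀u G(u))
All bound variables are already distinct, so no renaming is needed.
Extract every quantifier outward, since the variables are now distinct and don't occur free across branches:
  ∀w ∀u (¬R(w,w) ∨ G(u))
The prefix is ∀w ∀u: 2 universal, 0 existential.

0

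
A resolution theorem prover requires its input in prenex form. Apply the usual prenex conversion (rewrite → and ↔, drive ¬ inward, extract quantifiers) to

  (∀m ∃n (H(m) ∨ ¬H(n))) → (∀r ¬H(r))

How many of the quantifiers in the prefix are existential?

Eliminate → and ↔ using ¬ and ∨.
  ¬(∀m ∃n (H(m) ∨ ¬H(n))) ∨ (∀r ¬H(r))
Move each ¬ inward, flipping quantifiers it crosses:
  (∃m ∀n (¬H(m) ∧ H(n))) ∨ (∀r ¬H(r))
Finally move all quantifiers to the prefix:
  ∃m ∀n ∀r (¬H(m) ∧ H(n) ∨ ¬H(r))
The prefix is ∃m ∀n ∀r: 2 universal, 1 existential.

1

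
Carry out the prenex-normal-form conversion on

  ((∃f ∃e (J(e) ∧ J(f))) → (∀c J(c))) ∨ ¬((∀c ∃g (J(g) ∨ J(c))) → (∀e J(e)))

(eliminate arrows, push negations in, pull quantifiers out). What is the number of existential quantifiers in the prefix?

Rewrite implications/biconditionals: A → B as ¬A ∨ B.
  ¬(∃f ∃e (J(e) ∧ J(f))) ∨ (∀c J(c)) ∨ ¬(¬(∀c ∃g (J(g) ∨ J(c))) ∨ (∀e J(e)))
Move each ¬ inward, flipping quantifiers it crosses:
  (∀f ∀e (¬J(e) ∨ ¬J(f))) ∨ (∀c J(c)) ∨ (∀c ∃g (J(g) ∨ J(c))) ∧ (∃e ¬J(e))
Standardize variables apart so no two quantifiers bind the same name: c↦b, e↦w.
  (∀f ∀e (¬J(e) ∨ ¬J(f))) ∨ (∀c J(c)) ∨ (∀b ∃g (J(g) ∨ J(b))) ∧ (∃w ¬J(w))
Finally move all quantifiers to the prefix:
  ∀f ∀e ∀c ∀b ∃g ∃w (¬J(e) ∨ ¬J(f) ∨ J(c) ∨ (J(g) ∨ J(b)) ∧ ¬J(w))
The prefix is ∀f ∀e ∀c ∀b ∃g ∃w: 4 universal, 2 existential.

2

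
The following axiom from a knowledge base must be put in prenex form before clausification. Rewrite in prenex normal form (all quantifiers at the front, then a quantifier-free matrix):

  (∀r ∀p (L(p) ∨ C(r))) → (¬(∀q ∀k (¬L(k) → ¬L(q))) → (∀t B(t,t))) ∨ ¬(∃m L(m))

∃r ∃p ∀q ∀k ∀t ∀m (¬L(p) ∧ ¬C(r) ∨ L(k) ∨ ¬L(q) ∨ B(t,t) ∨ ¬L(m))

Eliminate → and ↔ using ¬ and ∨.
  ¬(∀r ∀p (L(p) ∨ C(r))) ∨ ¬¬(∀q ∀k (¬¬L(k) ∨ ¬L(q))) ∨ (∀t B(t,t)) ∨ ¬(∃m L(m))
Push ¬ through the quantifiers and connectives to reach negation normal form:
  (∃r ∃p (¬L(p) ∧ ¬C(r))) ∨ (∀q ∀k (L(k) ∨ ¬L(q))) ∨ (∀t B(t,t)) ∨ (∀m ¬L(m))
All bound variables are already distinct, so no renaming is needed.
Extract every quantifier outward, since the variables are now distinct and don't occur free across branches:
  ∃r ∃p ∀q ∀k ∀t ∀m (¬L(p) ∧ ¬C(r) ∨ L(k) ∨ ¬L(q) ∨ B(t,t) ∨ ¬L(m))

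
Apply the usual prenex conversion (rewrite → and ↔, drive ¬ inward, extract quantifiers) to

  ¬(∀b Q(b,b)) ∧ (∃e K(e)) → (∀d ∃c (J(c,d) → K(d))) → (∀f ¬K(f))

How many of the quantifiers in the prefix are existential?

1

First replace A → B with ¬A ∨ B.
  ¬(¬(∀b Q(b,b)) ∧ (∃e K(e))) ∨ ¬(∀d ∃c (¬J(c,d) ∨ K(d))) ∨ (∀f ¬K(f))
Drive negations inward (¬∀x A ≡ ∃x ¬A, ¬∃x A ≡ ∀x ¬A, De Morgan for ∧/∨):
  (∀b Q(b,b)) ∨ (∀e ¬K(e)) ∨ (∃d ∀c (J(c,d) ∧ ¬K(d))) ∨ (∀f ¬K(f))
Pull the quantifiers to the front (each side's bound variable is not free in the other side):
  ∀b ∀e ∃d ∀c ∀f (Q(b,b) ∨ ¬K(e) ∨ J(c,d) ∧ ¬K(d) ∨ ¬K(f))
The prefix is ∀b ∀e ∃d ∀c ∀f: 4 universal, 1 existential.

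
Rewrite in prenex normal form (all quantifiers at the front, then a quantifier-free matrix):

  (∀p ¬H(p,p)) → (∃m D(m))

Eliminate → and ↔ using ¬ and ∨.
  ¬(∀p ¬H(p,p)) ∨ (∃m D(m))
Move each ¬ inward, flipping quantifiers it crosses:
  (∃p H(p,p)) ∨ (∃m D(m))
Finally move all quantifiers to the prefix:
  ∃p ∃m (H(p,p) ∨ D(m))

∃p ∃m (H(p,p) ∨ D(m))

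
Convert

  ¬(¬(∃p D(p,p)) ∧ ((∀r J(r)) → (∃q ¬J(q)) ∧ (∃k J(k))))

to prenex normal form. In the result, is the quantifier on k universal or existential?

Rewrite implications/biconditionals: A → B as ¬A ∨ B.
  ¬(¬(∃p D(p,p)) ∧ (¬(∀r J(r)) ∨ (∃q ¬J(q)) ∧ (∃k J(k))))
Push ¬ through the quantifiers and connectives to reach negation normal form:
  (∃p D(p,p)) ∨ (∀r J(r)) ∧ ((∀q J(q)) ∨ (∀k ¬J(k)))
Extract every quantifier outward, since the variables are now distinct and don't occur free across branches:
  ∃p ∀r ∀q ∀k (D(p,p) ∨ J(r) ∧ (J(q) ∨ ¬J(k)))
The quantifier ∃k sits under an odd number of negations (counting the antecedent side of each →), so it flips to ∀k.

universal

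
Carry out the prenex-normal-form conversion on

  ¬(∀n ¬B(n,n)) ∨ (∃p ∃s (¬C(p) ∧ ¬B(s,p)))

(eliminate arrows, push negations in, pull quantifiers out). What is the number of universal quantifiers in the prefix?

Move each ¬ inward, flipping quantifiers it crosses:
  (∃n B(n,n)) ∨ (∃p ∃s (¬C(p) ∧ ¬B(s,p)))
All bound variables are already distinct, so no renaming is needed.
Pull the quantifiers to the front (each side's bound variable is not free in the other side):
  ∃n ∃p ∃s (B(n,n) ∨ ¬C(p) ∧ ¬B(s,p))
The prefix is ∃n ∃p ∃s: 0 universal, 3 existential.

0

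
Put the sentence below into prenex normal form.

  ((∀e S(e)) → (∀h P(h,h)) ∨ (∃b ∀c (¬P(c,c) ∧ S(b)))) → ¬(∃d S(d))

Eliminate → and ↔ using ¬ and ∨.
  ¬(¬(∀e S(e)) ∨ (∀h P(h,h)) ∨ (∃b ∀c (¬P(c,c) ∧ S(b)))) ∨ ¬(∃d S(d))
Drive negations inward (¬∀x A ≡ ∃x ¬A, ¬∃x A ≡ ∀x ¬A, De Morgan for ∧/∨):
  (∀e S(e)) ∧ (∃h ¬P(h,h)) ∧ (∀b ∃c (P(c,c) ∨ ¬S(b))) ∨ (∀d ¬S(d))
Finally move all quantifiers to the prefix:
  ∀e ∃h ∀b ∃c ∀d (S(e) ∧ ¬P(h,h) ∧ (P(c,c) ∨ ¬S(b)) ∨ ¬S(d))

∀e ∃h ∀b ∃c ∀d (S(e) ∧ ¬P(h,h) ∧ (P(c,c) ∨ ¬S(b)) ∨ ¬S(d))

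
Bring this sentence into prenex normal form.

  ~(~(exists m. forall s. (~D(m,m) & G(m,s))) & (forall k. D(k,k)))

Move each ¬ inward, flipping quantifiers it crosses:
  (exists m. forall s. (~D(m,m) & G(m,s))) | (exists k. ~D(k,k))
Pull the quantifiers to the front (each side's bound variable is not free in the other side):
  exists m. forall s. exists k. (~D(m,m) & G(m,s) | ~D(k,k))

exists m. forall s. exists k. (~D(m,m) & G(m,s) | ~D(k,k))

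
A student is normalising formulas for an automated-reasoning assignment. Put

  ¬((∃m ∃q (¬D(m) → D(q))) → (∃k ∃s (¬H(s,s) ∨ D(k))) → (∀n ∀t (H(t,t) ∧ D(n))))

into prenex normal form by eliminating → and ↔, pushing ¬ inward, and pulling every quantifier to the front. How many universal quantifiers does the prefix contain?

Eliminate → and ↔ using ¬ and ∨.
  ¬(¬(∃m ∃q (¬¬D(m) ∨ D(q))) ∨ ¬(∃k ∃s (¬H(s,s) ∨ D(k))) ∨ (∀n ∀t (H(t,t) ∧ D(n))))
Move each ¬ inward, flipping quantifiers it crosses:
  (∃m ∃q (D(m) ∨ D(q))) ∧ (∃k ∃s (¬H(s,s) ∨ D(k))) ∧ (∃n ∃t (¬H(t,t) ∨ ¬D(n)))
All bound variables are already distinct, so no renaming is needed.
Finally move all quantifiers to the prefix:
  ∃m ∃q ∃k ∃s ∃n ∃t ((D(m) ∨ D(q)) ∧ (¬H(s,s) ∨ D(k)) ∧ (¬H(t,t) ∨ ¬D(n)))
The prefix is ∃m ∃q ∃k ∃s ∃n ∃t: 0 universal, 6 existential.

0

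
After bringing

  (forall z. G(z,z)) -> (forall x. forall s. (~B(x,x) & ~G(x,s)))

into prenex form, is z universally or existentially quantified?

existential

First replace A → B with ¬A ∨ B.
  ~(forall z. G(z,z)) | (forall x. forall s. (~B(x,x) & ~G(x,s)))
Push ¬ through the quantifiers and connectives to reach negation normal form:
  (exists z. ~G(z,z)) | (forall x. forall s. (~B(x,x) & ~G(x,s)))
Pull the quantifiers to the front (each side's bound variable is not free in the other side):
  exists z. forall x. forall s. (~G(z,z) | ~B(x,x) & ~G(x,s))
The quantifier forall z sits under an odd number of negations (counting the antecedent side of each →), so it flips to exists z.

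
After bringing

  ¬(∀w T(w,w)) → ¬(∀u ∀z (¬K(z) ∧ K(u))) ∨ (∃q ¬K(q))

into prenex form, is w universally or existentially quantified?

universal

Eliminate → and ↔ using ¬ and ∨.
  ¬¬(∀w T(w,w)) ∨ ¬(∀u ∀z (¬K(z) ∧ K(u))) ∨ (∃q ¬K(q))
Drive negations inward (¬∀x A ≡ ∃x ¬A, ¬∃x A ≡ ∀x ¬A, De Morgan for ∧/∨):
  (∀w T(w,w)) ∨ (∃u ∃z (K(z) ∨ ¬K(u))) ∨ (∃q ¬K(q))
Extract every quantifier outward, since the variables are now distinct and don't occur free across branches:
  ∀w ∃u ∃z ∃q (T(w,w) ∨ K(z) ∨ ¬K(u) ∨ ¬K(q))
The quantifier ∀w sits under an even number of negations (counting the antecedent side of each →), so it remains universal.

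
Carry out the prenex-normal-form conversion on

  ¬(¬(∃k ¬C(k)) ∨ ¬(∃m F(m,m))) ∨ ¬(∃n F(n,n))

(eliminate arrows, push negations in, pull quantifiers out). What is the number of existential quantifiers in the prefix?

2

Drive negations inward (¬∀x A ≡ ∃x ¬A, ¬∃x A ≡ ∀x ¬A, De Morgan for ∧/∨):
  (∃k ¬C(k)) ∧ (∃m F(m,m)) ∨ (∀n ¬F(n,n))
All bound variables are already distinct, so no renaming is needed.
Extract every quantifier outward, since the variables are now distinct and don't occur free across branches:
  ∃k ∃m ∀n (¬C(k) ∧ F(m,m) ∨ ¬F(n,n))
The prefix is ∃k ∃m ∀n: 1 universal, 2 existential.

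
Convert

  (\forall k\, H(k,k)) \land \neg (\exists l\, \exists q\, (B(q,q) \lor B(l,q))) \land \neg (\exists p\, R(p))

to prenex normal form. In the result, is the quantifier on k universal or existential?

universal

Move each ¬ inward, flipping quantifiers it crosses:
  (\forall k\, H(k,k)) \land (\forall l\, \forall q\, (\neg B(q,q) \land \neg B(l,q))) \land (\forall p\, \neg R(p))
Finally move all quantifiers to the prefix:
  \forall k\, \forall l\, \forall q\, \forall p\, (H(k,k) \land \neg B(q,q) \land \neg B(l,q) \land \neg R(p))
The quantifier \forall k sits under an even number of negations, so it remains universal.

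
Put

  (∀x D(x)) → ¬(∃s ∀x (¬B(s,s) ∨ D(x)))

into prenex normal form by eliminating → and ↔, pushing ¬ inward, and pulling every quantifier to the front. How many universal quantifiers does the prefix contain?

Rewrite implications/biconditionals: A → B as ¬A ∨ B.
  ¬(∀x D(x)) ∨ ¬(∃s ∀x (¬B(s,s) ∨ D(x)))
Move each ¬ inward, flipping quantifiers it crosses:
  (∃x ¬D(x)) ∨ (∀s ∃x (B(s,s) ∧ ¬D(x)))
Rename bound variables to avoid capture: x↦b.
  (∃x ¬D(x)) ∨ (∀s ∃b (B(s,s) ∧ ¬D(b)))
Pull the quantifiers to the front (each side's bound variable is not free in the other side):
  ∃x ∀s ∃b (¬D(x) ∨ B(s,s) ∧ ¬D(b))
The prefix is ∃x ∀s ∃b: 1 universal, 2 existential.

1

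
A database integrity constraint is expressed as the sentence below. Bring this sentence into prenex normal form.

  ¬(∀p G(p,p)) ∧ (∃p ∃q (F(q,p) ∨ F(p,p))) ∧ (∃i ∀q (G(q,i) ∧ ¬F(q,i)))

Move each ¬ inward, flipping quantifiers it crosses:
  (∃p ¬G(p,p)) ∧ (∃p ∃q (F(q,p) ∨ F(p,p))) ∧ (∃i ∀q (G(q,i) ∧ ¬F(q,i)))
Standardize variables apart so no two quantifiers bind the same name: p↦c, q↦y.
  (∃p ¬G(p,p)) ∧ (∃c ∃q (F(q,c) ∨ F(c,c))) ∧ (∃i ∀y (G(y,i) ∧ ¬F(y,i)))
Finally move all quantifiers to the prefix:
  ∃p ∃c ∃q ∃i ∀y (¬G(p,p) ∧ (F(q,c) ∨ F(c,c)) ∧ G(y,i) ∧ ¬F(y,i))

∃p ∃c ∃q ∃i ∀y (¬G(p,p) ∧ (F(q,c) ∨ F(c,c)) ∧ G(y,i) ∧ ¬F(y,i))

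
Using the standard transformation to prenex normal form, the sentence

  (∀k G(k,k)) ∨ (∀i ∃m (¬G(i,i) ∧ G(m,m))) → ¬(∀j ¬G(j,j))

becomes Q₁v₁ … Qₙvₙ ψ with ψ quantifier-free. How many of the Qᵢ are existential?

First replace A → B with ¬A ∨ B.
  ¬((∀k G(k,k)) ∨ (∀i ∃m (¬G(i,i) ∧ G(m,m)))) ∨ ¬(∀j ¬G(j,j))
Drive negations inward (¬∀x A ≡ ∃x ¬A, ¬∃x A ≡ ∀x ¬A, De Morgan for ∧/∨):
  (∃k ¬G(k,k)) ∧ (∃i ∀m (G(i,i) ∨ ¬G(m,m))) ∨ (∃j G(j,j))
Extract every quantifier outward, since the variables are now distinct and don't occur free across branches:
  ∃k ∃i ∀m ∃j (¬G(k,k) ∧ (G(i,i) ∨ ¬G(m,m)) ∨ G(j,j))
The prefix is ∃k ∃i ∀m ∃j: 1 universal, 3 existential.

3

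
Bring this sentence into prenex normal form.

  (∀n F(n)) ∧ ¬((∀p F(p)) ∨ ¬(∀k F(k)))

Drive negations inward (¬∀x A ≡ ∃x ¬A, ¬∃x A ≡ ∀x ¬A, De Morgan for ∧/∨):
  (∀n F(n)) ∧ (∃p ¬F(p)) ∧ (∀k F(k))
Pull the quantifiers to the front (each side's bound variable is not free in the other side):
  ∀n ∃p ∀k (F(n) ∧ ¬F(p) ∧ F(k))

∀n ∃p ∀k (F(n) ∧ ¬F(p) ∧ F(k))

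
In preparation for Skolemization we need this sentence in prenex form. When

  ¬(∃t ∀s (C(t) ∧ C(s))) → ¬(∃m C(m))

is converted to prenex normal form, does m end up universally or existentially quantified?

universal

First replace A → B with ¬A ∨ B.
  ¬¬(∃t ∀s (C(t) ∧ C(s))) ∨ ¬(∃m C(m))
Push ¬ through the quantifiers and connectives to reach negation normal form:
  (∃t ∀s (C(t) ∧ C(s))) ∨ (∀m ¬C(m))
All bound variables are already distinct, so no renaming is needed.
Pull the quantifiers to the front (each side's bound variable is not free in the other side):
  ∃t ∀s ∀m (C(t) ∧ C(s) ∨ ¬C(m))
The quantifier ∃m sits under an odd number of negations (counting the antecedent side of each →), so it flips to ∀m.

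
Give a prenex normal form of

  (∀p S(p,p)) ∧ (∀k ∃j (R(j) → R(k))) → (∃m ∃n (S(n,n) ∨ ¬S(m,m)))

First replace A → B with ¬A ∨ B.
  ¬((∀p S(p,p)) ∧ (∀k ∃j (¬R(j) ∨ R(k)))) ∨ (∃m ∃n (S(n,n) ∨ ¬S(m,m)))
Drive negations inward (¬∀x A ≡ ∃x ¬A, ¬∃x A ≡ ∀x ¬A, De Morgan for ∧/∨):
  (∃p ¬S(p,p)) ∨ (∃k ∀j (R(j) ∧ ¬R(k))) ∨ (∃m ∃n (S(n,n) ∨ ¬S(m,m)))
All bound variables are already distinct, so no renaming is needed.
Extract every quantifier outward, since the variables are now distinct and don't occur free across branches:
  ∃p ∃k ∀j ∃m ∃n (¬S(p,p) ∨ R(j) ∧ ¬R(k) ∨ S(n,n) ∨ ¬S(m,m))

∃p ∃k ∀j ∃m ∃n (¬S(p,p) ∨ R(j) ∧ ¬R(k) ∨ S(n,n) ∨ ¬S(m,m))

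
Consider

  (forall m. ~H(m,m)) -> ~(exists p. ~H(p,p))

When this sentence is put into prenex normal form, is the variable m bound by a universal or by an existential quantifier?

existential

Eliminate → and ↔ using ¬ and ∨.
  ~(forall m. ~H(m,m)) | ~(exists p. ~H(p,p))
Push ¬ through the quantifiers and connectives to reach negation normal form:
  (exists m. H(m,m)) | (forall p. H(p,p))
Finally move all quantifiers to the prefix:
  exists m. forall p. (H(m,m) | H(p,p))
The quantifier forall m sits under an odd number of negations (counting the antecedent side of each →), so it flips to exists m.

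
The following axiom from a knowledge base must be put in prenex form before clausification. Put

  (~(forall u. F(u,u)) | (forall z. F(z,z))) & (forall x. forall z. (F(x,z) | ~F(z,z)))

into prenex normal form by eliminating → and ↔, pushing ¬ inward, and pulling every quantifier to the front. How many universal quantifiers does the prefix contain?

3

Push ¬ through the quantifiers and connectives to reach negation normal form:
  ((exists u. ~F(u,u)) | (forall z. F(z,z))) & (forall x. forall z. (F(x,z) | ~F(z,z)))
Standardize variables apart so no two quantifiers bind the same name: z↦w.
  ((exists u. ~F(u,u)) | (forall z. F(z,z))) & (forall x. forall w. (F(x,w) | ~F(w,w)))
Extract every quantifier outward, since the variables are now distinct and don't occur free across branches:
  exists u. forall z. forall x. forall w. ((~F(u,u) | F(z,z)) & (F(x,w) | ~F(w,w)))
The prefix is exists u forall z forall x forall w: 3 universal, 1 existential.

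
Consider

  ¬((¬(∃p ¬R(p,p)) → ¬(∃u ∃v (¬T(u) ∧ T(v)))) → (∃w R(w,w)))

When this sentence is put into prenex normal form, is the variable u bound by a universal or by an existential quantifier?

Eliminate → and ↔ using ¬ and ∨.
  ¬(¬(¬¬(∃p ¬R(p,p)) ∨ ¬(∃u ∃v (¬T(u) ∧ T(v)))) ∨ (∃w R(w,w)))
Drive negations inward (¬∀x A ≡ ∃x ¬A, ¬∃x A ≡ ∀x ¬A, De Morgan for ∧/∨):
  ((∃p ¬R(p,p)) ∨ (∀u ∀v (T(u) ∨ ¬T(v)))) ∧ (∀w ¬R(w,w))
Finally move all quantifiers to the prefix:
  ∃p ∀u ∀v ∀w ((¬R(p,p) ∨ T(u) ∨ ¬T(v)) ∧ ¬R(w,w))
The quantifier ∃u sits under an odd number of negations (counting the antecedent side of each →), so it flips to ∀u.

universal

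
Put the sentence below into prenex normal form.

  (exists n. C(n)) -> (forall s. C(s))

forall n. forall s. (~C(n) | C(s))

Rewrite implications/biconditionals: A → B as ¬A ∨ B.
  ~(exists n. C(n)) | (forall s. C(s))
Drive negations inward (¬∀x A ≡ ∃x ¬A, ¬∃x A ≡ ∀x ¬A, De Morgan for ∧/∨):
  (forall n. ~C(n)) | (forall s. C(s))
All bound variables are already distinct, so no renaming is needed.
Pull the quantifiers to the front (each side's bound variable is not free in the other side):
  forall n. forall s. (~C(n) | C(s))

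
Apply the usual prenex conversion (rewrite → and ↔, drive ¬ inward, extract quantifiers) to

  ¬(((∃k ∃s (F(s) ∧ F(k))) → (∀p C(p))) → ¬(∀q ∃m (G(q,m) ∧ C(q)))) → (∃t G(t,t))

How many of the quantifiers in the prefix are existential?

5

First replace A → B with ¬A ∨ B.
  ¬¬(¬(¬(∃k ∃s (F(s) ∧ F(k))) ∨ (∀p C(p))) ∨ ¬(∀q ∃m (G(q,m) ∧ C(q)))) ∨ (∃t G(t,t))
Push ¬ through the quantifiers and connectives to reach negation normal form:
  (∃k ∃s (F(s) ∧ F(k))) ∧ (∃p ¬C(p)) ∨ (∃q ∀m (¬G(q,m) ∨ ¬C(q))) ∨ (∃t G(t,t))
All bound variables are already distinct, so no renaming is needed.
Extract every quantifier outward, since the variables are now distinct and don't occur free across branches:
  ∃k ∃s ∃p ∃q ∀m ∃t (F(s) ∧ F(k) ∧ ¬C(p) ∨ ¬G(q,m) ∨ ¬C(q) ∨ G(t,t))
The prefix is ∃k ∃s ∃p ∃q ∀m ∃t: 1 universal, 5 existential.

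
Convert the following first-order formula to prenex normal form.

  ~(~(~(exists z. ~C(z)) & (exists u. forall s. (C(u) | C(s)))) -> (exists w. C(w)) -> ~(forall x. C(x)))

First replace A → B with ¬A ∨ B.
  ~(~~(~(exists z. ~C(z)) & (exists u. forall s. (C(u) | C(s)))) | ~(exists w. C(w)) | ~(forall x. C(x)))
Push ¬ through the quantifiers and connectives to reach negation normal form:
  ((exists z. ~C(z)) | (forall u. exists s. (~C(u) & ~C(s)))) & (exists w. C(w)) & (forall x. C(x))
All bound variables are already distinct, so no renaming is needed.
Extract every quantifier outward, since the variables are now distinct and don't occur free across branches:
  exists z. forall u. exists s. exists w. forall x. ((~C(z) | ~C(u) & ~C(s)) & C(w) & C(x))

exists z. forall u. exists s. exists w. forall x. ((~C(z) | ~C(u) & ~C(s)) & C(w) & C(x))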